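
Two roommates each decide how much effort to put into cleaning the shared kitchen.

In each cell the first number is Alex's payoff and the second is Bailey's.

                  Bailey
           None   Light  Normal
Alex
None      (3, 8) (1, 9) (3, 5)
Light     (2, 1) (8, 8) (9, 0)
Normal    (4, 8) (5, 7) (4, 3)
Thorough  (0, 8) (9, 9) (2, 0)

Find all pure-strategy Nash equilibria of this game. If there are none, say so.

(Normal, None); (Thorough, Light)

For each strategy profile, look for a profitable unilateral deviation.
(None, None): Alex can switch to Normal (3 → 4). Not NE.
(None, Light): Alex can switch to Light (1 → 8). Not NE.
(None, Normal): Alex can switch to Light (3 → 9). Not NE.
(Light, None): Alex can switch to None (2 → 3). Not NE.
(Light, Light): Alex can switch to Thorough (8 → 9). Not NE.
(Light, Normal): Bailey can switch to None (0 → 1). Not NE.
(Normal, None): Alex gets 4, best alternative 3; Bailey gets 8, best alternative 7. No profitable deviation — NE.
(Thorough, Light): Alex gets 9, best alternative 8; Bailey gets 9, best alternative 8. No profitable deviation — NE.
(The remaining 4 profiles each have a profitable deviation by the same check.)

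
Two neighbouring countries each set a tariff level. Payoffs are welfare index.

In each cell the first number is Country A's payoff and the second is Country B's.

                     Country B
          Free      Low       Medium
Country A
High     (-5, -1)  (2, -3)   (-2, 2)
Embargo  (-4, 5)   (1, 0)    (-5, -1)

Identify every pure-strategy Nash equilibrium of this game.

(High, Free): Country A can switch to Embargo (-5 → -4). Not NE.
(High, Low): Country B can switch to Free (-3 → -1). Not NE.
(High, Medium): Country A gets -2, best alternative -5; Country B gets 2, best alternative -1. No profitable deviation — NE.
(Embargo, Free): Country A gets -4, best alternative -5; Country B gets 5, best alternative 0. No profitable deviation — NE.
(Embargo, Low): Country A can switch to High (1 → 2). Not NE.
(Embargo, Medium): Country A can switch to High (-5 → -2). Not NE.

Pure-strategy Nash equilibria: (High, Medium); (Embargo, Free)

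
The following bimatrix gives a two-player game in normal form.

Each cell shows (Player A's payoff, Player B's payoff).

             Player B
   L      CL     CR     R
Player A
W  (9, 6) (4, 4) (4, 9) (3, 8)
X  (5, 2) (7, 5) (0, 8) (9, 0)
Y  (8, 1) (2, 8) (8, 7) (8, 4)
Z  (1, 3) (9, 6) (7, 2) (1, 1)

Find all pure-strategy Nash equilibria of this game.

Player A against L: payoffs 9, 5, 8, 1 → best response W.
Player A against CL: payoffs 4, 7, 2, 9 → best response Z.
Player A against CR: payoffs 4, 0, 8, 7 → best response Y.
Player A against R: payoffs 3, 9, 8, 1 → best response X.
Player B against W: payoffs 6, 4, 9, 8 → best response CR.
Player B against X: payoffs 2, 5, 8, 0 → best response CR.
Player B against Y: payoffs 1, 8, 7, 4 → best response CL.
Player B against Z: payoffs 3, 6, 2, 1 → best response CL.
Mutual best responses: (Z, CL).

The unique pure-strategy Nash equilibrium is (Z, CL).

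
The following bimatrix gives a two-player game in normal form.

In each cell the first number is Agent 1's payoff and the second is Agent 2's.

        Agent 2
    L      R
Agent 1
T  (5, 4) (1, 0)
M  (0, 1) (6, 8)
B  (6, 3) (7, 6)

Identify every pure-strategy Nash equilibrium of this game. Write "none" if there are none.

Agent 1 against L: payoffs 5, 0, 6 → best response B.
Agent 1 against R: payoffs 1, 6, 7 → best response B.
Agent 2 against T: payoffs 4, 0 → best response L.
Agent 2 against M: payoffs 1, 8 → best response R.
Agent 2 against B: payoffs 3, 6 → best response R.
Mutual best responses: (B, R).

(B, R)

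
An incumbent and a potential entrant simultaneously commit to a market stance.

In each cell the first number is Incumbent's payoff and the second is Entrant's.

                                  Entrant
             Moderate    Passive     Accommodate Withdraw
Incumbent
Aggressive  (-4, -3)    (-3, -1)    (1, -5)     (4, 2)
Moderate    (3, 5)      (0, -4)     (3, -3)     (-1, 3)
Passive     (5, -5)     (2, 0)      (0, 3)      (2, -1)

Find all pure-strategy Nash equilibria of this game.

Pure NE: (Aggressive, Withdraw)

Mark each player's best response to every combination of opponents' strategies; a profile where every player is best-responding is a pure Nash equilibrium.
Incumbent against Moderate: payoffs -4, 3, 5 → best response Passive.
Incumbent against Passive: payoffs -3, 0, 2 → best response Passive.
Incumbent against Accommodate: payoffs 1, 3, 0 → best response Moderate.
Incumbent against Withdraw: payoffs 4, -1, 2 → best response Aggressive.
Entrant against Aggressive: payoffs -3, -1, -5, 2 → best response Withdraw.
Entrant against Moderate: payoffs 5, -4, -3, 3 → best response Moderate.
Entrant against Passive: payoffs -5, 0, 3, -1 → best response Accommodate.
Mutual best responses: (Aggressive, Withdraw).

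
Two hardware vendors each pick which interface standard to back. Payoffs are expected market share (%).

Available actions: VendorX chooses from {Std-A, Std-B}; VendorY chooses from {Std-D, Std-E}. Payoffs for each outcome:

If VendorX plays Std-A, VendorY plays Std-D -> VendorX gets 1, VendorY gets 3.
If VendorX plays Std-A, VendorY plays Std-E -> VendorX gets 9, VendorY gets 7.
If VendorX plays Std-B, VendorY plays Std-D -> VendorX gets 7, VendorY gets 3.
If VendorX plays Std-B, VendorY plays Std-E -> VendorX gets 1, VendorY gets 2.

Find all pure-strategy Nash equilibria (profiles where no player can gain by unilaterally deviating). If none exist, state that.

Pure-strategy Nash equilibria: (Std-A, Std-E); (Std-B, Std-D)

VendorX against Std-D: payoffs 1, 7 → best response Std-B.
VendorX against Std-E: payoffs 9, 1 → best response Std-A.
VendorY against Std-A: payoffs 3, 7 → best response Std-E.
VendorY against Std-B: payoffs 3, 2 → best response Std-D.
Mutual best responses: (Std-A, Std-E); (Std-B, Std-D).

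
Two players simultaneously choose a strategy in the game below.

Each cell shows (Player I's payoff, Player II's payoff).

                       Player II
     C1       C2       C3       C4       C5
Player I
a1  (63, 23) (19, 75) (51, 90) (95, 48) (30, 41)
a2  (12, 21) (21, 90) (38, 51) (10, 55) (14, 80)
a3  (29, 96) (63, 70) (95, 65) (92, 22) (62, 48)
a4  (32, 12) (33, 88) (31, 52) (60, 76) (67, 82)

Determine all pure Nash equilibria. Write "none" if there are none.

Player I against C1: payoffs 63, 12, 29, 32 → best response a1.
Player I against C2: payoffs 19, 21, 63, 33 → best response a3.
Player I against C3: payoffs 51, 38, 95, 31 → best response a3.
Player I against C4: payoffs 95, 10, 92, 60 → best response a1.
Player I against C5: payoffs 30, 14, 62, 67 → best response a4.
Player II against a1: payoffs 23, 75, 90, 48, 41 → best response C3.
Player II against a2: payoffs 21, 90, 51, 55, 80 → best response C2.
Player II against a3: payoffs 96, 70, 65, 22, 48 → best response C1.
Player II against a4: payoffs 12, 88, 52, 76, 82 → best response C2.
No profile is a mutual best response for all players.

This game has no pure Nash equilibrium.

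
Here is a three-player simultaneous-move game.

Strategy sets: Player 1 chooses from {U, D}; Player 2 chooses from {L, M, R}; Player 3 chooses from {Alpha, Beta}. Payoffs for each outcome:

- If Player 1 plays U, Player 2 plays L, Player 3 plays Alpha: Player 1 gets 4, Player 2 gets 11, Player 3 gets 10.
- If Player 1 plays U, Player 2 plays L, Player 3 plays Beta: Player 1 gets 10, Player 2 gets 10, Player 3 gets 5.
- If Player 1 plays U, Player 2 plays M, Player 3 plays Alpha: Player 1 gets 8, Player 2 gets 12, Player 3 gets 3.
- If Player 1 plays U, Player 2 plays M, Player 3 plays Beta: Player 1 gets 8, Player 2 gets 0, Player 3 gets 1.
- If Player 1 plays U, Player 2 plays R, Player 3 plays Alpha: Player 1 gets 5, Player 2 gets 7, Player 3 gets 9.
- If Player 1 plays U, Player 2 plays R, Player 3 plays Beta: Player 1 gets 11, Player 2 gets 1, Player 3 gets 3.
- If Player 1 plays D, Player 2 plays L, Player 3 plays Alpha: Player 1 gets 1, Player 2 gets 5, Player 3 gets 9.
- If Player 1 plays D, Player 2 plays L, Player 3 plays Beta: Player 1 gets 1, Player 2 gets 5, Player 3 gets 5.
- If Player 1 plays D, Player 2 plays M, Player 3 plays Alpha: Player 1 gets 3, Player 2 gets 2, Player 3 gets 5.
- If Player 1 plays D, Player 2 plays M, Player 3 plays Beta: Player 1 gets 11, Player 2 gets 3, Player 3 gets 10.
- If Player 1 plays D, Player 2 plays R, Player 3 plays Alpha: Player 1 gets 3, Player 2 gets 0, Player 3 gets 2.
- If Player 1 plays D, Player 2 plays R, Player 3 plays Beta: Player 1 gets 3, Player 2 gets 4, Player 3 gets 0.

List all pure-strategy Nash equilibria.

Player 1 against (L, Alpha): payoffs 4, 1 → best response U.
Player 1 against (L, Beta): payoffs 10, 1 → best response U.
Player 1 against (M, Alpha): payoffs 8, 3 → best response U.
Player 1 against (M, Beta): payoffs 8, 11 → best response D.
Player 1 against (R, Alpha): payoffs 5, 3 → best response U.
Player 1 against (R, Beta): payoffs 11, 3 → best response U.
Player 2 against (U, Alpha): payoffs 11, 12, 7 → best response M.
Player 2 against (U, Beta): payoffs 10, 0, 1 → best response L.
Player 2 against (D, Alpha): payoffs 5, 2, 0 → best response L.
Player 2 against (D, Beta): payoffs 5, 3, 4 → best response L.
Player 3 against (U, L): payoffs 10, 5 → best response Alpha.
Player 3 against (U, M): payoffs 3, 1 → best response Alpha.
Player 3 against (U, R): payoffs 9, 3 → best response Alpha.
Player 3 against (D, L): payoffs 9, 5 → best response Alpha.
Player 3 against (D, M): payoffs 5, 10 → best response Beta.
Player 3 against (D, R): payoffs 2, 0 → best response Alpha.
Mutual best responses: (U, M, Alpha).

The unique pure-strategy Nash equilibrium is (U, M, Alpha).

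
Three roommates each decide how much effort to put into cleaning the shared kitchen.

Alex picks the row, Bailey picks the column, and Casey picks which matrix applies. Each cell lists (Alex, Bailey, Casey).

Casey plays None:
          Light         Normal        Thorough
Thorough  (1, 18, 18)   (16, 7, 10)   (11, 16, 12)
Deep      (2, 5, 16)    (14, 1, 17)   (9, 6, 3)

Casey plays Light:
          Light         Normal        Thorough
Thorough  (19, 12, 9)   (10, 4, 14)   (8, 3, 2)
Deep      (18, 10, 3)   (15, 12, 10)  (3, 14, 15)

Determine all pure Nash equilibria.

(Thorough, Light, None): Alex can switch to Deep (1 → 2). Not NE.
(Thorough, Light, Light): Casey can switch to None (9 → 18). Not NE.
(Thorough, Normal, None): Bailey can switch to Light (7 → 18). Not NE.
(Thorough, Normal, Light): Alex can switch to Deep (10 → 15). Not NE.
(Thorough, Thorough, None): Bailey can switch to Light (16 → 18). Not NE.
(Thorough, Thorough, Light): Bailey can switch to Light (3 → 12). Not NE.
(Deep, Light, None): Bailey can switch to Thorough (5 → 6). Not NE.
(Deep, Light, Light): Alex can switch to Thorough (18 → 19). Not NE.
(Deep, Normal, None): Alex can switch to Thorough (14 → 16). Not NE.
(Deep, Normal, Light): Bailey can switch to Thorough (12 → 14). Not NE.
(Deep, Thorough, None): Alex can switch to Thorough (9 → 11). Not NE.
(Deep, Thorough, Light): Alex can switch to Thorough (3 → 8). Not NE.

No pure-strategy Nash equilibrium.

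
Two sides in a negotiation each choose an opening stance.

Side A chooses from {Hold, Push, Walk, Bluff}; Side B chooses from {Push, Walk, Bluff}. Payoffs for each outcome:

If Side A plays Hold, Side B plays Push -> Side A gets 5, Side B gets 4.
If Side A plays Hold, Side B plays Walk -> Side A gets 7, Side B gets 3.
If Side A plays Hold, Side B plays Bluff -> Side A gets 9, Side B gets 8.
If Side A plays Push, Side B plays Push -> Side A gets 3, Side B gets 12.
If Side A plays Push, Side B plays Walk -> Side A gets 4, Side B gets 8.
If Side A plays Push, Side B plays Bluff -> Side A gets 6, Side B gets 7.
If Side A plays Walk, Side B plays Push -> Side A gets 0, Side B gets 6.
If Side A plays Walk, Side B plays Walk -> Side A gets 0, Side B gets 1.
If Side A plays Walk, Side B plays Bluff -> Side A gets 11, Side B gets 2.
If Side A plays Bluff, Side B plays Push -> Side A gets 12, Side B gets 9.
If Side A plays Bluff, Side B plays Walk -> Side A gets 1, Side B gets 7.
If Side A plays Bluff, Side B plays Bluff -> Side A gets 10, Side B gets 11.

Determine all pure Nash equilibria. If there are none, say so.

There is no pure-strategy Nash equilibrium.

Side A against Push: payoffs 5, 3, 0, 12 → best response Bluff.
Side A against Walk: payoffs 7, 4, 0, 1 → best response Hold.
Side A against Bluff: payoffs 9, 6, 11, 10 → best response Walk.
Side B against Hold: payoffs 4, 3, 8 → best response Bluff.
Side B against Push: payoffs 12, 8, 7 → best response Push.
Side B against Walk: payoffs 6, 1, 2 → best response Push.
Side B against Bluff: payoffs 9, 7, 11 → best response Bluff.
No profile is a mutual best response for all players.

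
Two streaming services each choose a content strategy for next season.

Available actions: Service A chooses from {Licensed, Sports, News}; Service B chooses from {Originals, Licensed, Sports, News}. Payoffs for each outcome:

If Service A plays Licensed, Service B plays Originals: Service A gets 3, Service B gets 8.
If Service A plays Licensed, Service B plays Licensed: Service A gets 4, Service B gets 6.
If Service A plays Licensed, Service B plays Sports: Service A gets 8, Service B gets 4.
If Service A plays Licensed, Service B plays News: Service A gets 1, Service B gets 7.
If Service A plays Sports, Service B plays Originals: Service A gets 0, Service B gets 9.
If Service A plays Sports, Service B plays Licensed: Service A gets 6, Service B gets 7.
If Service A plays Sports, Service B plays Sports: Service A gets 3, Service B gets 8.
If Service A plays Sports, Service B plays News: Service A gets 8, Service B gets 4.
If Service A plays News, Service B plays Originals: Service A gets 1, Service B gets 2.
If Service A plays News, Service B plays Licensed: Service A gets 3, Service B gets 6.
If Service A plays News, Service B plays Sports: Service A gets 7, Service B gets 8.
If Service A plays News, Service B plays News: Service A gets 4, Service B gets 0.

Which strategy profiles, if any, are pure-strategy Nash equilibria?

(Licensed, Originals): Service A gets 3, best alternative 1; Service B gets 8, best alternative 7. No profitable deviation — NE.
(Licensed, Licensed): Service A can switch to Sports (4 → 6). Not NE.
(Licensed, Sports): Service B can switch to Originals (4 → 8). Not NE.
(Licensed, News): Service A can switch to Sports (1 → 8). Not NE.
(Sports, Originals): Service A can switch to Licensed (0 → 3). Not NE.
(Sports, Licensed): Service B can switch to Originals (7 → 9). Not NE.
(Sports, Sports): Service A can switch to Licensed (3 → 8). Not NE.
(The remaining 5 profiles each have a profitable deviation by the same check.)

(Licensed, Originals)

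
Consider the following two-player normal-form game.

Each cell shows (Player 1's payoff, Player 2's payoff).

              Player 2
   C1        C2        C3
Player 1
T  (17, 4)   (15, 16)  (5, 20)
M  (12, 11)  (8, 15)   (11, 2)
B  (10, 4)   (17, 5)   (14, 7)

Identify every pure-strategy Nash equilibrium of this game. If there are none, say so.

Mark each player's best response to every combination of opponents' strategies; a profile where every player is best-responding is a pure Nash equilibrium.
Player 1 against C1: payoffs 17, 12, 10 → best response T.
Player 1 against C2: payoffs 15, 8, 17 → best response B.
Player 1 against C3: payoffs 5, 11, 14 → best response B.
Player 2 against T: payoffs 4, 16, 20 → best response C3.
Player 2 against M: payoffs 11, 15, 2 → best response C2.
Player 2 against B: payoffs 4, 5, 7 → best response C3.
Mutual best responses: (B, C3).

Pure NE: (B, C3)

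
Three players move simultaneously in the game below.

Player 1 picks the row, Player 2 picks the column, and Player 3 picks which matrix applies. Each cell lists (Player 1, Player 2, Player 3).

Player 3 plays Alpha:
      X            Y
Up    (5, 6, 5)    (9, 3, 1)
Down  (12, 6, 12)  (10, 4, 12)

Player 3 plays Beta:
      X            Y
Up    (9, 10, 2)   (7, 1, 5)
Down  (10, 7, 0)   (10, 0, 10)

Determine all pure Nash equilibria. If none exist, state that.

The unique pure-strategy Nash equilibrium is (Down, X, Alpha).

(Up, X, Alpha): Player 1 can switch to Down (5 → 12). Not NE.
(Up, X, Beta): Player 1 can switch to Down (9 → 10). Not NE.
(Up, Y, Alpha): Player 1 can switch to Down (9 → 10). Not NE.
(Up, Y, Beta): Player 1 can switch to Down (7 → 10). Not NE.
(Down, X, Alpha): Player 1 gets 12, best alternative 5; Player 2 gets 6, best alternative 4; Player 3 gets 12, best alternative 0. No profitable deviation — NE.
(Down, X, Beta): Player 3 can switch to Alpha (0 → 12). Not NE.
(Down, Y, Alpha): Player 2 can switch to X (4 → 6). Not NE.
(The remaining 1 profile has a profitable deviation by the same check.)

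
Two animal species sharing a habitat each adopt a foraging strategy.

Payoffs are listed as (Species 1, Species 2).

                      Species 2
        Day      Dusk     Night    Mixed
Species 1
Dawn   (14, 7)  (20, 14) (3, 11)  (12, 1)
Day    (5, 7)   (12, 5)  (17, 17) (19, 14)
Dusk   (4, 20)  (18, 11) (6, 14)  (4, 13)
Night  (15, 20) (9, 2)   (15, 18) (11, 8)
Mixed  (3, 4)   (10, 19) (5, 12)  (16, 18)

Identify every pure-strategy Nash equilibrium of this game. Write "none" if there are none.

(Dawn, Day): Species 1 can switch to Night (14 → 15). Not NE.
(Dawn, Dusk): Species 1 gets 20, best alternative 18; Species 2 gets 14, best alternative 11. No profitable deviation — NE.
(Dawn, Night): Species 1 can switch to Day (3 → 17). Not NE.
(Dawn, Mixed): Species 1 can switch to Day (12 → 19). Not NE.
(Day, Day): Species 1 can switch to Dawn (5 → 14). Not NE.
(Day, Dusk): Species 1 can switch to Dawn (12 → 20). Not NE.
(Day, Night): Species 1 gets 17, best alternative 15; Species 2 gets 17, best alternative 14. No profitable deviation — NE.
(Day, Mixed): Species 2 can switch to Night (14 → 17). Not NE.
(Dusk, Day): Species 1 can switch to Dawn (4 → 14). Not NE.
(Dusk, Dusk): Species 1 can switch to Dawn (18 → 20). Not NE.
(Night, Day): Species 1 gets 15, best alternative 14; Species 2 gets 20, best alternative 18. No profitable deviation — NE.
(The remaining 9 profiles each have a profitable deviation by the same check.)

(Dawn, Dusk) and (Day, Night) and (Night, Day)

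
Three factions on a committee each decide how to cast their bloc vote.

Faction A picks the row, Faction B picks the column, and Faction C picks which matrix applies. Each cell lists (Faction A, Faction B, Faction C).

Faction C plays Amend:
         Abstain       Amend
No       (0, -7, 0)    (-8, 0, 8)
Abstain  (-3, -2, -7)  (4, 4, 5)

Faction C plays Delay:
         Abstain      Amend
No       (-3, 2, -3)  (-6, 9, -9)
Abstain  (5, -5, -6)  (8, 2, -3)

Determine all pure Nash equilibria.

(No, Abstain, Amend): Faction B can switch to Amend (-7 → 0). Not NE.
(No, Abstain, Delay): Faction A can switch to Abstain (-3 → 5). Not NE.
(No, Amend, Amend): Faction A can switch to Abstain (-8 → 4). Not NE.
(No, Amend, Delay): Faction A can switch to Abstain (-6 → 8). Not NE.
(Abstain, Abstain, Amend): Faction A can switch to No (-3 → 0). Not NE.
(Abstain, Abstain, Delay): Faction B can switch to Amend (-5 → 2). Not NE.
(Abstain, Amend, Amend): Faction A gets 4, best alternative -8; Faction B gets 4, best alternative -2; Faction C gets 5, best alternative -3. No profitable deviation — NE.
(Abstain, Amend, Delay): Faction C can switch to Amend (-3 → 5). Not NE.

Pure NE: (Abstain, Amend, Amend)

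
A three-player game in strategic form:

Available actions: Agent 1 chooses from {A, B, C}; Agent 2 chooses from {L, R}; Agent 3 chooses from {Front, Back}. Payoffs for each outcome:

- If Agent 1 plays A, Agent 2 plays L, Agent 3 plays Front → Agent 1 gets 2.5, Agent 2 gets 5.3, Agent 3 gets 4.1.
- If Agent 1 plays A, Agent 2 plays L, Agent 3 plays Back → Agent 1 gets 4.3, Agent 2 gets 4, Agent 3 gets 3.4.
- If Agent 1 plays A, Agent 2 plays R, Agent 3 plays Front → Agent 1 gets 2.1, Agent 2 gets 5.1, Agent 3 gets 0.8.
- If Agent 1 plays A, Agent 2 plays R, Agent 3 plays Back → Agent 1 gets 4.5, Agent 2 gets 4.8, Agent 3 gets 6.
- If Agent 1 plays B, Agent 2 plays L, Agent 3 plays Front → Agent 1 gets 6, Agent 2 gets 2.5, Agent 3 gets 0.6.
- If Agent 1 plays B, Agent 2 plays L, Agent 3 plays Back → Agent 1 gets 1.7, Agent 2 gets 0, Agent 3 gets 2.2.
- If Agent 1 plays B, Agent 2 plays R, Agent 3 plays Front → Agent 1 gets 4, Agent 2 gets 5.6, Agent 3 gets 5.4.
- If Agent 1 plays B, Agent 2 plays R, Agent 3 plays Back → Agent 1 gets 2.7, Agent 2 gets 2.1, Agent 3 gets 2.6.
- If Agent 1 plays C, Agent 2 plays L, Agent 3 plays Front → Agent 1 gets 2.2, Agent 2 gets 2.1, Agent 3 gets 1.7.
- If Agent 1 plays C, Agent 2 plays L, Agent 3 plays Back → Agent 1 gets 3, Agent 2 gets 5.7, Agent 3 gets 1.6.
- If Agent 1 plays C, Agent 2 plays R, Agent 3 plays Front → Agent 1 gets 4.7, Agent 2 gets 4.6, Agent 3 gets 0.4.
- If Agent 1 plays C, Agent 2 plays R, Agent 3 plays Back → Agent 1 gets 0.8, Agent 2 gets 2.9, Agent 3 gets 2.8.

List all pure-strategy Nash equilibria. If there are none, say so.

(A, L, Front): Agent 1 can switch to B (2.5 → 6). Not NE.
(A, L, Back): Agent 2 can switch to R (4 → 4.8). Not NE.
(A, R, Front): Agent 1 can switch to B (2.1 → 4). Not NE.
(A, R, Back): Agent 1 gets 4.5, best alternative 2.7; Agent 2 gets 4.8, best alternative 4; Agent 3 gets 6, best alternative 0.8. No profitable deviation — NE.
(B, L, Front): Agent 2 can switch to R (2.5 → 5.6). Not NE.
(B, L, Back): Agent 1 can switch to A (1.7 → 4.3). Not NE.
(B, R, Front): Agent 1 can switch to C (4 → 4.7). Not NE.
(B, R, Back): Agent 1 can switch to A (2.7 → 4.5). Not NE.
(C, L, Front): Agent 1 can switch to A (2.2 → 2.5). Not NE.
(C, L, Back): Agent 1 can switch to A (3 → 4.3). Not NE.
(C, R, Front): Agent 3 can switch to Back (0.4 → 2.8). Not NE.
(C, R, Back): Agent 1 can switch to A (0.8 → 4.5). Not NE.

Pure NE: (A, R, Back)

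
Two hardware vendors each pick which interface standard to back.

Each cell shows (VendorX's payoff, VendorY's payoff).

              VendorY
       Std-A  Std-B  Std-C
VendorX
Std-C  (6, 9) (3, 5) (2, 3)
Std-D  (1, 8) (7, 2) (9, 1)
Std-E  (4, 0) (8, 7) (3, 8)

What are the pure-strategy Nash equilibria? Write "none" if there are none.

The unique pure-strategy Nash equilibrium is (Std-C, Std-A).

VendorX against Std-A: payoffs 6, 1, 4 → best response Std-C.
VendorX against Std-B: payoffs 3, 7, 8 → best response Std-E.
VendorX against Std-C: payoffs 2, 9, 3 → best response Std-D.
VendorY against Std-C: payoffs 9, 5, 3 → best response Std-A.
VendorY against Std-D: payoffs 8, 2, 1 → best response Std-A.
VendorY against Std-E: payoffs 0, 7, 8 → best response Std-C.
Mutual best responses: (Std-C, Std-A).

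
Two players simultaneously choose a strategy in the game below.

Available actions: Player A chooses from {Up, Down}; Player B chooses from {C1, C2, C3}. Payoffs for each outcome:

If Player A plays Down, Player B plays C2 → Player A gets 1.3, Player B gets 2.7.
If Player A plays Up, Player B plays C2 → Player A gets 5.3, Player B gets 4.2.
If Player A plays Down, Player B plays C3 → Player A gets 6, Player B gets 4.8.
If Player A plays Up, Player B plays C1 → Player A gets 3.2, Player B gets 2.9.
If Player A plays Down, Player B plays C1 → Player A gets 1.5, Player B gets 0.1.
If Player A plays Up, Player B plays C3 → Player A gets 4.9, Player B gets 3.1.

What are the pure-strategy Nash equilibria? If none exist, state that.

The pure Nash equilibria are (Up, C2) and (Down, C3).

(Up, C1): Player B can switch to C2 (2.9 → 4.2). Not NE.
(Up, C2): Player A gets 5.3, best alternative 1.3; Player B gets 4.2, best alternative 3.1. No profitable deviation — NE.
(Up, C3): Player A can switch to Down (4.9 → 6). Not NE.
(Down, C1): Player A can switch to Up (1.5 → 3.2). Not NE.
(Down, C2): Player A can switch to Up (1.3 → 5.3). Not NE.
(Down, C3): Player A gets 6, best alternative 4.9; Player B gets 4.8, best alternative 2.7. No profitable deviation — NE.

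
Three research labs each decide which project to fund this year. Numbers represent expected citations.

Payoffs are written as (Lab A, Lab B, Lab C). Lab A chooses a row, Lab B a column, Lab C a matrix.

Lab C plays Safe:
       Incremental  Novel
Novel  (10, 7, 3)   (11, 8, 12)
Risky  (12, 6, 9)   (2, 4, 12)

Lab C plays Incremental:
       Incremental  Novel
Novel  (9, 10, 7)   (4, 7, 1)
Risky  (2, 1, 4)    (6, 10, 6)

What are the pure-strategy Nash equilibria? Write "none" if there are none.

Mark each player's best response to every combination of opponents' strategies; a profile where every player is best-responding is a pure Nash equilibrium.
Lab A against (Incremental, Safe): payoffs 10, 12 → best response Risky.
Lab A against (Incremental, Incremental): payoffs 9, 2 → best response Novel.
Lab A against (Novel, Safe): payoffs 11, 2 → best response Novel.
Lab A against (Novel, Incremental): payoffs 4, 6 → best response Risky.
Lab B against (Novel, Safe): payoffs 7, 8 → best response Novel.
Lab B against (Novel, Incremental): payoffs 10, 7 → best response Incremental.
Lab B against (Risky, Safe): payoffs 6, 4 → best response Incremental.
Lab B against (Risky, Incremental): payoffs 1, 10 → best response Novel.
Lab C against (Novel, Incremental): payoffs 3, 7 → best response Incremental.
Lab C against (Novel, Novel): payoffs 12, 1 → best response Safe.
Lab C against (Risky, Incremental): payoffs 9, 4 → best response Safe.
Lab C against (Risky, Novel): payoffs 12, 6 → best response Safe.
Mutual best responses: (Novel, Incremental, Incremental); (Novel, Novel, Safe); (Risky, Incremental, Safe).

(Novel, Incremental, Incremental), (Novel, Novel, Safe), (Risky, Incremental, Safe)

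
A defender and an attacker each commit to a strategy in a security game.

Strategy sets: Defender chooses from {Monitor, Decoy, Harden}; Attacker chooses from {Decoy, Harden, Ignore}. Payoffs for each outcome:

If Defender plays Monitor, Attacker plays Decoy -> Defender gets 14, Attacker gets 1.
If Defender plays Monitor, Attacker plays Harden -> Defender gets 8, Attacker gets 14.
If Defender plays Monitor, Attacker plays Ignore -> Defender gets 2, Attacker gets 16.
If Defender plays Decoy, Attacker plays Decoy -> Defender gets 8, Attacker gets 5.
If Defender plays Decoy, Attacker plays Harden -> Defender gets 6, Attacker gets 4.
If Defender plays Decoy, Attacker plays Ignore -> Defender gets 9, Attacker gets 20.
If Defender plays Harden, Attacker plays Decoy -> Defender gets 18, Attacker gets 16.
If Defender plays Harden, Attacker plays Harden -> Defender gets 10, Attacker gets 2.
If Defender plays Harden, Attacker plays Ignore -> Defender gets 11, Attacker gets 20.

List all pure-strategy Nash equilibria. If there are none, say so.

For each player, find the best response to each opponent profile; mutual best responses are the pure NE.
Defender against Decoy: payoffs 14, 8, 18 → best response Harden.
Defender against Harden: payoffs 8, 6, 10 → best response Harden.
Defender against Ignore: payoffs 2, 9, 11 → best response Harden.
Attacker against Monitor: payoffs 1, 14, 16 → best response Ignore.
Attacker against Decoy: payoffs 5, 4, 20 → best response Ignore.
Attacker against Harden: payoffs 16, 2, 20 → best response Ignore.
Mutual best responses: (Harden, Ignore).

(Harden, Ignore)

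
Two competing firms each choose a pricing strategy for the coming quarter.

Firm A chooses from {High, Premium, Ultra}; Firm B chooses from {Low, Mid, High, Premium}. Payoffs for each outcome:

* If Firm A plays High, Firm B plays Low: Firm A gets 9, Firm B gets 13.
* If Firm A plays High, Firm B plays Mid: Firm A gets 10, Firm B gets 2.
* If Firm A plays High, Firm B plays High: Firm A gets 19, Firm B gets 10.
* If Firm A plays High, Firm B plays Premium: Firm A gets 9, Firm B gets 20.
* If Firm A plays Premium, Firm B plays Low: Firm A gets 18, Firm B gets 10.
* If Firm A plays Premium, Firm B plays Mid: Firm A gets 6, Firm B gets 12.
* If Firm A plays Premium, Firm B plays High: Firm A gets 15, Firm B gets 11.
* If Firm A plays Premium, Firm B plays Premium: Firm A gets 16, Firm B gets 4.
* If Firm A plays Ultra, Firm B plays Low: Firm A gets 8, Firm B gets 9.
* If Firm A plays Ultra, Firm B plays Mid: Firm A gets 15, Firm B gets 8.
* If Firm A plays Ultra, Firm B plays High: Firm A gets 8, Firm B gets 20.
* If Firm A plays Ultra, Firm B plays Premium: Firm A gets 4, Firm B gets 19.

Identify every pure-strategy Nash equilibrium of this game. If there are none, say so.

No pure-strategy Nash equilibrium.

Firm A against Low: payoffs 9, 18, 8 → best response Premium.
Firm A against Mid: payoffs 10, 6, 15 → best response Ultra.
Firm A against High: payoffs 19, 15, 8 → best response High.
Firm A against Premium: payoffs 9, 16, 4 → best response Premium.
Firm B against High: payoffs 13, 2, 10, 20 → best response Premium.
Firm B against Premium: payoffs 10, 12, 11, 4 → best response Mid.
Firm B against Ultra: payoffs 9, 8, 20, 19 → best response High.
No profile is a mutual best response for all players.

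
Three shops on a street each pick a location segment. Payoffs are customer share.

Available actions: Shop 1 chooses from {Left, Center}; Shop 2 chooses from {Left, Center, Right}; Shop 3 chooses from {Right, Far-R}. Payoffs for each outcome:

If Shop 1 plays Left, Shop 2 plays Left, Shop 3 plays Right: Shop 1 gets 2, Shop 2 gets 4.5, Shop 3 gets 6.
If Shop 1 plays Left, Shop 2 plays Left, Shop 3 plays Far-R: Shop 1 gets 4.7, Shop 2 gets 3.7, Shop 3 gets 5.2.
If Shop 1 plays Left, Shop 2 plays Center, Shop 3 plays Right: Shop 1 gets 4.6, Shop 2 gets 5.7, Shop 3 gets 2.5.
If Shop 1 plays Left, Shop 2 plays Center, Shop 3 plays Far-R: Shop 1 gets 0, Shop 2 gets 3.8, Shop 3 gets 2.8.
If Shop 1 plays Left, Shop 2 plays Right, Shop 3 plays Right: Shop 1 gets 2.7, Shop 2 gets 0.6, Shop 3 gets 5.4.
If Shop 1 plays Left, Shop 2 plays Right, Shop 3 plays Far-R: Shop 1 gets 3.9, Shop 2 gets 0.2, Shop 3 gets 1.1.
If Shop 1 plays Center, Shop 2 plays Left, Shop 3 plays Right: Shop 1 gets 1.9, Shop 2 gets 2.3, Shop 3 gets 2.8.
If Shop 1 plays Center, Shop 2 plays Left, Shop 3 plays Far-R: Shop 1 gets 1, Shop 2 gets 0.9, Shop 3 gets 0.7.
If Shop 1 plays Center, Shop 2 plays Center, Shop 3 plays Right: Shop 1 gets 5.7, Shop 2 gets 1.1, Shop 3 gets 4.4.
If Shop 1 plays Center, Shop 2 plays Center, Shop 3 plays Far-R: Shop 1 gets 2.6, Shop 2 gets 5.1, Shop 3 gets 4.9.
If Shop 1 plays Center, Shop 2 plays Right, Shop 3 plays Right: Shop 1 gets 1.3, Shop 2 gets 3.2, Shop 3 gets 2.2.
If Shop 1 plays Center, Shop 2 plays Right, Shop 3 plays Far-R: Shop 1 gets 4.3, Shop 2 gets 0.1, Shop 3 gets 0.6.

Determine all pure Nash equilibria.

The unique pure-strategy Nash equilibrium is (Center, Center, Far-R).

For each player, find the best response to each opponent profile; mutual best responses are the pure NE.
Shop 1 against (Left, Right): payoffs 2, 1.9 → best response Left.
Shop 1 against (Left, Far-R): payoffs 4.7, 1 → best response Left.
Shop 1 against (Center, Right): payoffs 4.6, 5.7 → best response Center.
Shop 1 against (Center, Far-R): payoffs 0, 2.6 → best response Center.
Shop 1 against (Right, Right): payoffs 2.7, 1.3 → best response Left.
Shop 1 against (Right, Far-R): payoffs 3.9, 4.3 → best response Center.
Shop 2 against (Left, Right): payoffs 4.5, 5.7, 0.6 → best response Center.
Shop 2 against (Left, Far-R): payoffs 3.7, 3.8, 0.2 → best response Center.
Shop 2 against (Center, Right): payoffs 2.3, 1.1, 3.2 → best response Right.
Shop 2 against (Center, Far-R): payoffs 0.9, 5.1, 0.1 → best response Center.
Shop 3 against (Left, Left): payoffs 6, 5.2 → best response Right.
Shop 3 against (Left, Center): payoffs 2.5, 2.8 → best response Far-R.
Shop 3 against (Left, Right): payoffs 5.4, 1.1 → best response Right.
Shop 3 against (Center, Left): payoffs 2.8, 0.7 → best response Right.
Shop 3 against (Center, Center): payoffs 4.4, 4.9 → best response Far-R.
Shop 3 against (Center, Right): payoffs 2.2, 0.6 → best response Right.
Mutual best responses: (Center, Center, Far-R).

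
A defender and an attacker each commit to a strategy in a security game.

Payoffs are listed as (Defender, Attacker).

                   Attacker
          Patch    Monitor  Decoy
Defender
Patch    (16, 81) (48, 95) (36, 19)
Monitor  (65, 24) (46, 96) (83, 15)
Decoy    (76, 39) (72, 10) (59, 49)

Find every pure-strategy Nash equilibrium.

No pure-strategy Nash equilibrium.

(Patch, Patch): Defender can switch to Monitor (16 → 65). Not NE.
(Patch, Monitor): Defender can switch to Decoy (48 → 72). Not NE.
(Patch, Decoy): Defender can switch to Monitor (36 → 83). Not NE.
(Monitor, Patch): Defender can switch to Decoy (65 → 76). Not NE.
(Monitor, Monitor): Defender can switch to Patch (46 → 48). Not NE.
(Monitor, Decoy): Attacker can switch to Patch (15 → 24). Not NE.
(Decoy, Patch): Attacker can switch to Decoy (39 → 49). Not NE.
(Decoy, Monitor): Attacker can switch to Patch (10 → 39). Not NE.
(Decoy, Decoy): Defender can switch to Monitor (59 → 83). Not NE.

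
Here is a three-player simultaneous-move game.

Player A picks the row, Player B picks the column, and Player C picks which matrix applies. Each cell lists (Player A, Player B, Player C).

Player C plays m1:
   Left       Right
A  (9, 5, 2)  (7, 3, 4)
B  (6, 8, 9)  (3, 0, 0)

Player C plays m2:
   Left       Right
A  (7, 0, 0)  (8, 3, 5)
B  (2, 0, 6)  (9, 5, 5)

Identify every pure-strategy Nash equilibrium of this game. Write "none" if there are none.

(A, Left, m1), (B, Right, m2)

Player A against (Left, m1): payoffs 9, 6 → best response A.
Player A against (Left, m2): payoffs 7, 2 → best response A.
Player A against (Right, m1): payoffs 7, 3 → best response A.
Player A against (Right, m2): payoffs 8, 9 → best response B.
Player B against (A, m1): payoffs 5, 3 → best response Left.
Player B against (A, m2): payoffs 0, 3 → best response Right.
Player B against (B, m1): payoffs 8, 0 → best response Left.
Player B against (B, m2): payoffs 0, 5 → best response Right.
Player C against (A, Left): payoffs 2, 0 → best response m1.
Player C against (A, Right): payoffs 4, 5 → best response m2.
Player C against (B, Left): payoffs 9, 6 → best response m1.
Player C against (B, Right): payoffs 0, 5 → best response m2.
Mutual best responses: (A, Left, m1); (B, Right, m2).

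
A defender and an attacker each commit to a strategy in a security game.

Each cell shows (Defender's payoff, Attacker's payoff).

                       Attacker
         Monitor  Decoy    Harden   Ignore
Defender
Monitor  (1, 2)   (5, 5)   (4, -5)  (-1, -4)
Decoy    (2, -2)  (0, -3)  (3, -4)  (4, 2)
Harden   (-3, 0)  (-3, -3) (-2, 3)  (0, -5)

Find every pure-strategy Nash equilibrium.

The pure Nash equilibria are (Monitor, Decoy); (Decoy, Ignore).

Mark each player's best response to every combination of opponents' strategies; a profile where every player is best-responding is a pure Nash equilibrium.
Defender against Monitor: payoffs 1, 2, -3 → best response Decoy.
Defender against Decoy: payoffs 5, 0, -3 → best response Monitor.
Defender against Harden: payoffs 4, 3, -2 → best response Monitor.
Defender against Ignore: payoffs -1, 4, 0 → best response Decoy.
Attacker against Monitor: payoffs 2, 5, -5, -4 → best response Decoy.
Attacker against Decoy: payoffs -2, -3, -4, 2 → best response Ignore.
Attacker against Harden: payoffs 0, -3, 3, -5 → best response Harden.
Mutual best responses: (Monitor, Decoy); (Decoy, Ignore).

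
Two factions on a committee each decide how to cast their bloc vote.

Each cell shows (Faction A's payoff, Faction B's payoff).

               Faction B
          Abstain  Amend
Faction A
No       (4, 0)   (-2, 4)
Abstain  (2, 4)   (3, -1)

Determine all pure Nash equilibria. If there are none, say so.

This game has no pure Nash equilibrium.

For each player, find the best response to each opponent profile; mutual best responses are the pure NE.
Faction A against Abstain: payoffs 4, 2 → best response No.
Faction A against Amend: payoffs -2, 3 → best response Abstain.
Faction B against No: payoffs 0, 4 → best response Amend.
Faction B against Abstain: payoffs 4, -1 → best response Abstain.
No profile is a mutual best response for all players.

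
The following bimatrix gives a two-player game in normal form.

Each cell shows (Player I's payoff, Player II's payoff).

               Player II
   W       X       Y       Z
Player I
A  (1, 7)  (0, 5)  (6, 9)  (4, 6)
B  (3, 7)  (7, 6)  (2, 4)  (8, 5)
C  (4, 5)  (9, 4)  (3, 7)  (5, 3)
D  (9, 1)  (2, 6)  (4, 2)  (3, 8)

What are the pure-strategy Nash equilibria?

(A, Y)

For each player, find the best response to each opponent profile; mutual best responses are the pure NE.
Player I against W: payoffs 1, 3, 4, 9 → best response D.
Player I against X: payoffs 0, 7, 9, 2 → best response C.
Player I against Y: payoffs 6, 2, 3, 4 → best response A.
Player I against Z: payoffs 4, 8, 5, 3 → best response B.
Player II against A: payoffs 7, 5, 9, 6 → best response Y.
Player II against B: payoffs 7, 6, 4, 5 → best response W.
Player II against C: payoffs 5, 4, 7, 3 → best response Y.
Player II against D: payoffs 1, 6, 2, 8 → best response Z.
Mutual best responses: (A, Y).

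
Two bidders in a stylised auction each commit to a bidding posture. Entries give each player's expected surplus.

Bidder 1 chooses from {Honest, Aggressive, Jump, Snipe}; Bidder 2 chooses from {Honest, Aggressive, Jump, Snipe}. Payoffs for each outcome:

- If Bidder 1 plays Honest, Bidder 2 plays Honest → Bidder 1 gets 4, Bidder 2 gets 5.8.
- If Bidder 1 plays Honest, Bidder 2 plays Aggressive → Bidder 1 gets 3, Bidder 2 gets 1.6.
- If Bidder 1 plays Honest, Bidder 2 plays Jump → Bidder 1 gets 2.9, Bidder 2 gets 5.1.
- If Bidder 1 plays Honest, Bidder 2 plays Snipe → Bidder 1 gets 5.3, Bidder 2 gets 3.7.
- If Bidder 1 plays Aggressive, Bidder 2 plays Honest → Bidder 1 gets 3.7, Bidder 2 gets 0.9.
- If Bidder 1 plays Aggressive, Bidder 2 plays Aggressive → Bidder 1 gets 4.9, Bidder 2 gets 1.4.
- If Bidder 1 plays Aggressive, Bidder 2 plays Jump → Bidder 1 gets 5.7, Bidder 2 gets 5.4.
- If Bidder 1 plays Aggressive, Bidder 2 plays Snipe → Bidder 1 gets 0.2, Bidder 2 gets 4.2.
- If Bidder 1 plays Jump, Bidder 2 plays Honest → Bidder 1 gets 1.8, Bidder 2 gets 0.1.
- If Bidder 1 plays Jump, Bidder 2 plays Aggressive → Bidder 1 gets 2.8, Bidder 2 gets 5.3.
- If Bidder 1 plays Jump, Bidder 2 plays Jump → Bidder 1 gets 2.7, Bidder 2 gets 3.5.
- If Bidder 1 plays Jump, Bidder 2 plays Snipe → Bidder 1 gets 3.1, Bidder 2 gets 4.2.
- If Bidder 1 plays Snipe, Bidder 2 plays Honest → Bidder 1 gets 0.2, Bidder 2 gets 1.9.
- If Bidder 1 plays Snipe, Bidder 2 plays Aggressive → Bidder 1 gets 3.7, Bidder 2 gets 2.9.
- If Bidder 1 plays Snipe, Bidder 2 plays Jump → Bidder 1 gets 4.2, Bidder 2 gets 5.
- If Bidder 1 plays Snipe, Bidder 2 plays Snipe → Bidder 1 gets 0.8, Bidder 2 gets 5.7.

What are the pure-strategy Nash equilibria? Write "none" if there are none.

Pure-strategy Nash equilibria: (Honest, Honest) and (Aggressive, Jump)

Bidder 1 against Honest: payoffs 4, 3.7, 1.8, 0.2 → best response Honest.
Bidder 1 against Aggressive: payoffs 3, 4.9, 2.8, 3.7 → best response Aggressive.
Bidder 1 against Jump: payoffs 2.9, 5.7, 2.7, 4.2 → best response Aggressive.
Bidder 1 against Snipe: payoffs 5.3, 0.2, 3.1, 0.8 → best response Honest.
Bidder 2 against Honest: payoffs 5.8, 1.6, 5.1, 3.7 → best response Honest.
Bidder 2 against Aggressive: payoffs 0.9, 1.4, 5.4, 4.2 → best response Jump.
Bidder 2 against Jump: payoffs 0.1, 5.3, 3.5, 4.2 → best response Aggressive.
Bidder 2 against Snipe: payoffs 1.9, 2.9, 5, 5.7 → best response Snipe.
Mutual best responses: (Honest, Honest); (Aggressive, Jump).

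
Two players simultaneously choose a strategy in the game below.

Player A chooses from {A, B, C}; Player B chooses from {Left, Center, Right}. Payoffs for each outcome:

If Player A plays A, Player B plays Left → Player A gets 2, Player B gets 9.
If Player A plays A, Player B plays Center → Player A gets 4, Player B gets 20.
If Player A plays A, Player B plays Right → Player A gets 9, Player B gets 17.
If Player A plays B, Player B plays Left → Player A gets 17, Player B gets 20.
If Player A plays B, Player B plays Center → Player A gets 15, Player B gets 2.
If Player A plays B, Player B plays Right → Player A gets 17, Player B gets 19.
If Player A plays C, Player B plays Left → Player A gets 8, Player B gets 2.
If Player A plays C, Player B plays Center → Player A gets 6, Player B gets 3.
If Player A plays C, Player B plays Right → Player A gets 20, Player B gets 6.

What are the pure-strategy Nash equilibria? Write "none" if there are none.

(B, Left) and (C, Right)

Mark each player's best response to every combination of opponents' strategies; a profile where every player is best-responding is a pure Nash equilibrium.
Player A against Left: payoffs 2, 17, 8 → best response B.
Player A against Center: payoffs 4, 15, 6 → best response B.
Player A against Right: payoffs 9, 17, 20 → best response C.
Player B against A: payoffs 9, 20, 17 → best response Center.
Player B against B: payoffs 20, 2, 19 → best response Left.
Player B against C: payoffs 2, 3, 6 → best response Right.
Mutual best responses: (B, Left); (C, Right).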